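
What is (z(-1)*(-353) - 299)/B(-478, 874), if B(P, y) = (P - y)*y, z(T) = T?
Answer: -27/590824 ≈ -4.5699e-5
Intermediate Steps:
B(P, y) = y*(P - y)
(z(-1)*(-353) - 299)/B(-478, 874) = (-1*(-353) - 299)/((874*(-478 - 1*874))) = (353 - 299)/((874*(-478 - 874))) = 54/((874*(-1352))) = 54/(-1181648) = 54*(-1/1181648) = -27/590824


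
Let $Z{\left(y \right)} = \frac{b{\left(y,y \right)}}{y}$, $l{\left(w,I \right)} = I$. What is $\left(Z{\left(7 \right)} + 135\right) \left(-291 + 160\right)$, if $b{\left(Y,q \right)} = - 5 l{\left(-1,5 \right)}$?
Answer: $- \frac{120520}{7} \approx -17217.0$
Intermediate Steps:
$b{\left(Y,q \right)} = -25$ ($b{\left(Y,q \right)} = \left(-5\right) 5 = -25$)
$Z{\left(y \right)} = - \frac{25}{y}$
$\left(Z{\left(7 \right)} + 135\right) \left(-291 + 160\right) = \left(- \frac{25}{7} + 135\right) \left(-291 + 160\right) = \left(\left(-25\right) \frac{1}{7} + 135\right) \left(-131\right) = \left(- \frac{25}{7} + 135\right) \left(-131\right) = \frac{920}{7} \left(-131\right) = - \frac{120520}{7}$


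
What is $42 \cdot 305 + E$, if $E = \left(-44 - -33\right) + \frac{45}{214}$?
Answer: $\frac{2739031}{214} \approx 12799.0$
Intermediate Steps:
$E = - \frac{2309}{214}$ ($E = \left(-44 + 33\right) + 45 \cdot \frac{1}{214} = -11 + \frac{45}{214} = - \frac{2309}{214} \approx -10.79$)
$42 \cdot 305 + E = 42 \cdot 305 - \frac{2309}{214} = 12810 - \frac{2309}{214} = \frac{2739031}{214}$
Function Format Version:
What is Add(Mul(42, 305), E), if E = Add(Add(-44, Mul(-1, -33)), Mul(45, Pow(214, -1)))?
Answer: Rational(2739031, 214) ≈ 12799.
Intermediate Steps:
E = Rational(-2309, 214) (E = Add(Add(-44, 33), Mul(45, Rational(1, 214))) = Add(-11, Rational(45, 214)) = Rational(-2309, 214) ≈ -10.790)
Add(Mul(42, 305), E) = Add(Mul(42, 305), Rational(-2309, 214)) = Add(12810, Rational(-2309, 214)) = Rational(2739031, 214)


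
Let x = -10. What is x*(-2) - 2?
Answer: 18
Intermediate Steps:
x*(-2) - 2 = -10*(-2) - 2 = 20 - 2 = 18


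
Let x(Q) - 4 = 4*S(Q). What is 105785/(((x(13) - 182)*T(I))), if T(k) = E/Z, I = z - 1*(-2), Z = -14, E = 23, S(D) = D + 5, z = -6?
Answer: 740495/1219 ≈ 607.46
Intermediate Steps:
S(D) = 5 + D
x(Q) = 24 + 4*Q (x(Q) = 4 + 4*(5 + Q) = 4 + (20 + 4*Q) = 24 + 4*Q)
I = -4 (I = -6 - 1*(-2) = -6 + 2 = -4)
T(k) = -23/14 (T(k) = 23/(-14) = 23*(-1/14) = -23/14)
105785/(((x(13) - 182)*T(I))) = 105785/((((24 + 4*13) - 182)*(-23/14))) = 105785/((((24 + 52) - 182)*(-23/14))) = 105785/(((76 - 182)*(-23/14))) = 105785/((-106*(-23/14))) = 105785/(1219/7) = 105785*(7/1219) = 740495/1219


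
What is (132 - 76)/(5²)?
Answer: 56/25 ≈ 2.2400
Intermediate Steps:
(132 - 76)/(5²) = 56/25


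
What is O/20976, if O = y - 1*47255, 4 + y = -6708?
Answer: -17989/6992 ≈ -2.5728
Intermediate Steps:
y = -6712 (y = -4 - 6708 = -6712)
O = -53967 (O = -6712 - 1*47255 = -6712 - 47255 = -53967)
O/20976 = -53967/20976 = -53967*1/20976 = -17989/6992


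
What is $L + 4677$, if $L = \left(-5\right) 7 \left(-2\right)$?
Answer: $4747$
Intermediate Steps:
$L = 70$ ($L = \left(-35\right) \left(-2\right) = 70$)
$L + 4677 = 70 + 4677 = 4747$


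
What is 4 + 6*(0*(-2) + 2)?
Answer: 16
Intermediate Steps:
4 + 6*(0*(-2) + 2) = 4 + 6*(0 + 2) = 4 + 6*2 = 4 + 12 = 16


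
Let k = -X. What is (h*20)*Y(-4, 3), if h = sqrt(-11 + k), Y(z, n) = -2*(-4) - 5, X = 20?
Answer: 60*I*sqrt(31) ≈ 334.07*I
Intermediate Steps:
Y(z, n) = 3 (Y(z, n) = 8 - 5 = 3)
k = -20 (k = -1*20 = -20)
h = I*sqrt(31) (h = sqrt(-11 - 20) = sqrt(-31) = I*sqrt(31) ≈ 5.5678*I)
(h*20)*Y(-4, 3) = ((I*sqrt(31))*20)*3 = (20*I*sqrt(31))*3 = 60*I*sqrt(31)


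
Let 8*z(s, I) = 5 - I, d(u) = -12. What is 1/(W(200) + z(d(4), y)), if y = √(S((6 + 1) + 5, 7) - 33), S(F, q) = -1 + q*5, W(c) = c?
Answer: 2/401 ≈ 0.0049875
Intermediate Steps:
S(F, q) = -1 + 5*q
y = 1 (y = √((-1 + 5*7) - 33) = √((-1 + 35) - 33) = √(34 - 33) = √1 = 1)
z(s, I) = 5/8 - I/8 (z(s, I) = (5 - I)/8 = 5/8 - I/8)
1/(W(200) + z(d(4), y)) = 1/(200 + (5/8 - ⅛*1)) = 1/(200 + (5/8 - ⅛)) = 1/(200 + ½) = 1/(401/2) = 2/401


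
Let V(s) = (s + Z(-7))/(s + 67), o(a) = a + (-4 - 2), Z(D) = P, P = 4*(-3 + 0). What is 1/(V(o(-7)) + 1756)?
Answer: 54/94799 ≈ 0.00056963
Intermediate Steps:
P = -12 (P = 4*(-3) = -12)
Z(D) = -12
o(a) = -6 + a (o(a) = a - 6 = -6 + a)
V(s) = (-12 + s)/(67 + s) (V(s) = (s - 12)/(s + 67) = (-12 + s)/(67 + s))
1/(V(o(-7)) + 1756) = 1/((-12 + (-6 - 7))/(67 + (-6 - 7)) + 1756) = 1/((-12 - 13)/(67 - 13) + 1756) = 1/(-25/54 + 1756) = 1/(94799/54) = 54/94799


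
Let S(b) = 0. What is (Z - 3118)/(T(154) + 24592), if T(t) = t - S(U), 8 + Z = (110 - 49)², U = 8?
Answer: 595/24746 ≈ 0.024044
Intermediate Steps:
Z = 3713 (Z = -8 + (110 - 49)² = -8 + 61² = -8 + 3721 = 3713)
T(t) = t (T(t) = t - 1*0 = t + 0 = t)
(Z - 3118)/(T(154) + 24592) = (3713 - 3118)/(154 + 24592) = 595/24746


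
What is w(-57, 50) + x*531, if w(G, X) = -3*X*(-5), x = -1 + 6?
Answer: 3405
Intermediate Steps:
x = 5
w(G, X) = 15*X
w(-57, 50) + x*531 = 15*50 + 5*531 = 750 + 2655 = 3405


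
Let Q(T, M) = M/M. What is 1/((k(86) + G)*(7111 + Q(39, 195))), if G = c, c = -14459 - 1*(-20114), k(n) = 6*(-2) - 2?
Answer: 1/40118792 ≈ 2.4926e-8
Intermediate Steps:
k(n) = -14 (k(n) = -12 - 2 = -14)
c = 5655 (c = -14459 + 20114 = 5655)
G = 5655
Q(T, M) = 1
1/((k(86) + G)*(7111 + Q(39, 195))) = 1/((-14 + 5655)*(7111 + 1)) = 1/(5641*7112) = 1/40118792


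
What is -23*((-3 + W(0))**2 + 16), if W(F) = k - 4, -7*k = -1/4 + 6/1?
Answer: -1391615/784 ≈ -1775.0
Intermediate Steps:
k = -23/28 (k = -(-1/4 + 6/1)/7 = -(-1*1/4 + 6*1)/7 = -(-1/4 + 6)/7 = -1/7*23/4 = -23/28 ≈ -0.82143)
W(F) = -135/28 (W(F) = -23/28 - 4 = -135/28)
-23*((-3 + W(0))**2 + 16) = -23*((-3 - 135/28)**2 + 16) = -23*((-219/28)**2 + 16) = -23*(47961/784 + 16) = -23*60505/784 = -1391615/784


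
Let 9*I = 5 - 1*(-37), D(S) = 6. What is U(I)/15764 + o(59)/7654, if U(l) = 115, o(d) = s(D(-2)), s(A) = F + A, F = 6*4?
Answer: 676565/60328828 ≈ 0.011215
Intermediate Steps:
F = 24
s(A) = 24 + A
o(d) = 30 (o(d) = 24 + 6 = 30)
I = 14/3 (I = (5 - 1*(-37))/9 = (5 + 37)/9 = (⅑)*42 = 14/3 ≈ 4.6667)
U(I)/15764 + o(59)/7654 = 115/15764 + 30/7654 = 115*(1/15764) + 30*(1/7654) = 115/15764 + 15/3827 = 676565/60328828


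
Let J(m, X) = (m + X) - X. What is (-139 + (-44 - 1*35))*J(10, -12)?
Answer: -2180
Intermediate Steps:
J(m, X) = m (J(m, X) = (X + m) - X = m)
(-139 + (-44 - 1*35))*J(10, -12) = (-139 + (-44 - 1*35))*10 = (-139 + (-44 - 35))*10 = (-139 - 79)*10 = -218*10 = -2180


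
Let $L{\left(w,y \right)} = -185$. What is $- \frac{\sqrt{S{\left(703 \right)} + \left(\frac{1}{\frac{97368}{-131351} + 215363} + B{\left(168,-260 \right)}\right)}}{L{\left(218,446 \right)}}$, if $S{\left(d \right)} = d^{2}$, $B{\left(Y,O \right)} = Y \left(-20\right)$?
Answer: $\frac{2 \sqrt{98196018969768034759102005}}{5233288888325} \approx 3.7871$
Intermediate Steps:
$B{\left(Y,O \right)} = - 20 Y$
$- \frac{\sqrt{S{\left(703 \right)} + \left(\frac{1}{\frac{97368}{-131351} + 215363} + B{\left(168,-260 \right)}\right)}}{L{\left(218,446 \right)}} = - \frac{\sqrt{703^{2} + \left(\frac{1}{\frac{97368}{-131351} + 215363} - 3360\right)}}{-185} = - \frac{\sqrt{494209 - \left(3360 - \frac{1}{97368 \left(- \frac{1}{131351}\right) + 215363}\right)} \left(-1\right)}{185} = - \frac{\sqrt{494209 - \left(3360 - \frac{1}{- \frac{97368}{131351} + 215363}\right)} \left(-1\right)}{185} = - \frac{\sqrt{494209 - \left(3360 - \frac{1}{\frac{28288048045}{131351}}\right)} \left(-1\right)}{185} = - \frac{\sqrt{494209 + \left(\frac{131351}{28288048045} - 3360\right)} \left(-1\right)}{185} = - \frac{\sqrt{494209 - \frac{95047841299849}{28288048045}} \left(-1\right)}{185} = - \frac{\sqrt{\frac{13885160094971556}{28288048045}} \left(-1\right)}{185} = - \frac{\frac{2 \sqrt{98196018969768034759102005}}{28288048045} \left(-1\right)}{185} = - \frac{\left(-2\right) \sqrt{98196018969768034759102005}}{5233288888325} = \frac{2 \sqrt{98196018969768034759102005}}{5233288888325}$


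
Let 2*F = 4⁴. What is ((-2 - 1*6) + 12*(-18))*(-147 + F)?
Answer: 4256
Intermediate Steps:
F = 128 (F = (½)*4⁴ = (½)*256 = 128)
((-2 - 1*6) + 12*(-18))*(-147 + F) = ((-2 - 1*6) + 12*(-18))*(-147 + 128) = ((-2 - 6) - 216)*(-19) = (-8 - 216)*(-19) = -224*(-19) = 4256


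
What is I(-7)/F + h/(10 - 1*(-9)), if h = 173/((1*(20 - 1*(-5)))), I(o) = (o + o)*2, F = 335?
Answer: 8931/31825 ≈ 0.28063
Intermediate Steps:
I(o) = 4*o (I(o) = (2*o)*2 = 4*o)
h = 173/25 (h = 173/((1*(20 + 5))) = 173/((1*25)) = 173/25 ≈ 6.9200)
I(-7)/F + h/(10 - 1*(-9)) = (4*(-7))/335 + 173/(25*(10 - 1*(-9))) = -28*1/335 + 173/(25*(10 + 9)) = -28/335 + (173/25)/19 = -28/335 + (173/25)*(1/19) = -28/335 + 173/475 = 8931/31825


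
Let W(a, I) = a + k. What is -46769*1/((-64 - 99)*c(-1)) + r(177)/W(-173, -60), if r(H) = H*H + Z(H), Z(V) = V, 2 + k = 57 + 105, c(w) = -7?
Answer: -36556343/14833 ≈ -2464.5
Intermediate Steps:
k = 160 (k = -2 + (57 + 105) = -2 + 162 = 160)
W(a, I) = 160 + a (W(a, I) = a + 160 = 160 + a)
r(H) = H + H**2 (r(H) = H*H + H = H**2 + H = H + H**2)
-46769*1/((-64 - 99)*c(-1)) + r(177)/W(-173, -60) = -46769*(-1/(7*(-64 - 99))) + (177*(1 + 177))/(160 - 173) = -46769/((-7*(-163))) + (177*178)/(-13) = -46769/1141 + 31506*(-1/13) = -46769*1/1141 - 31506/13 = -46769/1141 - 31506/13 = -36556343/14833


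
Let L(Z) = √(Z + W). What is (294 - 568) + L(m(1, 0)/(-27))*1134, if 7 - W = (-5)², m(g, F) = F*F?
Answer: -274 + 3402*I*√2 ≈ -274.0 + 4811.2*I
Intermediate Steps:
m(g, F) = F²
W = -18 (W = 7 - 1*(-5)² = 7 - 1*25 = 7 - 25 = -18)
L(Z) = √(-18 + Z) (L(Z) = √(Z - 18) = √(-18 + Z))
(294 - 568) + L(m(1, 0)/(-27))*1134 = (294 - 568) + √(-18 + 0²/(-27))*1134 = -274 + √(-18 + 0*(-1/27))*1134 = -274 + √(-18 + 0)*1134 = -274 + √(-18)*1134 = -274 + (3*I*√2)*1134 = -274 + 3402*I*√2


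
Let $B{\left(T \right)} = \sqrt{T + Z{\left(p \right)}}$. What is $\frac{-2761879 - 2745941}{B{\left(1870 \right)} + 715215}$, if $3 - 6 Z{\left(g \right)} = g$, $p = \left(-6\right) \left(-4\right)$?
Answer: $- \frac{7878550962600}{1023064988717} + \frac{5507820 \sqrt{7466}}{1023064988717} \approx -7.7005$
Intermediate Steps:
$p = 24$
$Z{\left(g \right)} = \frac{1}{2} - \frac{g}{6}$
$B{\left(T \right)} = \sqrt{- \frac{7}{2} + T}$ ($B{\left(T \right)} = \sqrt{T + \left(\frac{1}{2} - 4\right)} = \sqrt{T - \frac{7}{2}} = \sqrt{- \frac{7}{2} + T}$)
$\frac{-2761879 - 2745941}{B{\left(1870 \right)} + 715215} = \frac{-2761879 - 2745941}{\frac{\sqrt{-14 + 4 \cdot 1870}}{2} + 715215} = - \frac{5507820}{\frac{\sqrt{-14 + 7480}}{2} + 715215} = - \frac{5507820}{\frac{\sqrt{7466}}{2} + 715215} = - \frac{5507820}{715215 + \frac{\sqrt{7466}}{2}}$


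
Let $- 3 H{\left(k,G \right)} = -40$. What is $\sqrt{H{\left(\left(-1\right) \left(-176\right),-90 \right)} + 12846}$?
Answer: $\frac{\sqrt{115734}}{3} \approx 113.4$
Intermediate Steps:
$H{\left(k,G \right)} = \frac{40}{3}$ ($H{\left(k,G \right)} = \left(- \frac{1}{3}\right) \left(-40\right) = \frac{40}{3}$)
$\sqrt{H{\left(\left(-1\right) \left(-176\right),-90 \right)} + 12846} = \sqrt{\frac{40}{3} + 12846} = \sqrt{\frac{38578}{3}} = \frac{\sqrt{115734}}{3}$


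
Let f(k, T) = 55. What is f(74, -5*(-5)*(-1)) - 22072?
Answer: -22017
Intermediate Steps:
f(74, -5*(-5)*(-1)) - 22072 = 55 - 22072 = -22017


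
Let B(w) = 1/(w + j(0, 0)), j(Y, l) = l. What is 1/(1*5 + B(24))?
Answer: 24/121 ≈ 0.19835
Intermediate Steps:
B(w) = 1/w (B(w) = 1/(w + 0) = 1/w)
1/(1*5 + B(24)) = 1/(1*5 + 1/24) = 1/(5 + 1/24) = 1/(121/24) = 24/121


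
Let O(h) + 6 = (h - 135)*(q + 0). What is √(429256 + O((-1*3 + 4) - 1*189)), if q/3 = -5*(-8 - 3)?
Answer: √375955 ≈ 613.15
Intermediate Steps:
q = 165 (q = 3*(-5*(-8 - 3)) = 3*(-5*(-11)) = 3*55 = 165)
O(h) = -22281 + 165*h (O(h) = -6 + (h - 135)*(165 + 0) = -6 + (-135 + h)*165 = -6 + (-22275 + 165*h) = -22281 + 165*h)
√(429256 + O((-1*3 + 4) - 1*189)) = √(429256 + (-22281 + 165*((-1*3 + 4) - 1*189))) = √(429256 + (-22281 + 165*((-3 + 4) - 189))) = √(429256 + (-22281 + 165*(1 - 189))) = √(429256 + (-22281 + 165*(-188))) = √(429256 + (-22281 - 31020)) = √(429256 - 53301) = √375955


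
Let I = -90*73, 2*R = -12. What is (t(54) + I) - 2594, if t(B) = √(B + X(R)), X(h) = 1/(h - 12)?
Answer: -9164 + √1942/6 ≈ -9156.7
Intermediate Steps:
R = -6 (R = (½)*(-12) = -6)
X(h) = 1/(-12 + h)
t(B) = √(-1/18 + B) (t(B) = √(B + 1/(-12 - 6)) = √(B + 1/(-18)) = √(B - 1/18) = √(-1/18 + B))
I = -6570
(t(54) + I) - 2594 = (√(-2 + 36*54)/6 - 6570) - 2594 = (√(-2 + 1944)/6 - 6570) - 2594 = (√1942/6 - 6570) - 2594 = (-6570 + √1942/6) - 2594 = -9164 + √1942/6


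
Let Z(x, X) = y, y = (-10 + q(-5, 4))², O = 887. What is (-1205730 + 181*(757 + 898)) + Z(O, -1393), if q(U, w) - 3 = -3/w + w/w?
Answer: -14498071/16 ≈ -9.0613e+5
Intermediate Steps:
q(U, w) = 4 - 3/w (q(U, w) = 3 + (-3/w + w/w) = 3 + (-3/w + 1) = 3 + (1 - 3/w) = 4 - 3/w)
y = 729/16 (y = (-10 + (4 - 3/4))² = (-10 + (4 - 3*¼))² = (-10 + (4 - ¾))² = (-10 + 13/4)² = (-27/4)² = 729/16 ≈ 45.563)
Z(x, X) = 729/16
(-1205730 + 181*(757 + 898)) + Z(O, -1393) = (-1205730 + 181*(757 + 898)) + 729/16 = (-1205730 + 181*1655) + 729/16 = (-1205730 + 299555) + 729/16 = -906175 + 729/16 = -14498071/16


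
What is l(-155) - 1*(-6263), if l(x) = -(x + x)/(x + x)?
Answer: 6262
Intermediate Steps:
l(x) = -1 (l(x) = -2*x/(2*x) = -2*x*1/(2*x) = -1*1 = -1)
l(-155) - 1*(-6263) = -1 - 1*(-6263) = -1 + 6263 = 6262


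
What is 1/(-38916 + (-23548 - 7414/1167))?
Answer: -1167/72902902 ≈ -1.6008e-5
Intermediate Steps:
1/(-38916 + (-23548 - 7414/1167)) = 1/(-38916 - 27487930/1167) = 1/(-72902902/1167) = -1167/72902902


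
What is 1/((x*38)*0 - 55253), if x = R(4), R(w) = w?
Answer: -1/55253 ≈ -1.8099e-5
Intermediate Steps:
x = 4
1/((x*38)*0 - 55253) = 1/((4*38)*0 - 55253) = 1/(152*0 - 55253) = 1/(0 - 55253) = 1/(-55253) = -1/55253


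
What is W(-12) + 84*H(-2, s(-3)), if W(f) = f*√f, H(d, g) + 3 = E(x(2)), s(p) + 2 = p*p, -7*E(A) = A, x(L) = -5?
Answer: -192 - 24*I*√3 ≈ -192.0 - 41.569*I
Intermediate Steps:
E(A) = -A/7
s(p) = -2 + p² (s(p) = -2 + p*p = -2 + p²)
H(d, g) = -16/7 (H(d, g) = -3 - ⅐*(-5) = -3 + 5/7 = -16/7)
W(f) = f^(3/2)
W(-12) + 84*H(-2, s(-3)) = (-12)^(3/2) + 84*(-16/7) = -24*I*√3 - 192 = -192 - 24*I*√3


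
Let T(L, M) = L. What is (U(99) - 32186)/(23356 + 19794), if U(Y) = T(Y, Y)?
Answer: -32087/43150 ≈ -0.74362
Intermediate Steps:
U(Y) = Y
(U(99) - 32186)/(23356 + 19794) = (99 - 32186)/(23356 + 19794) = -32087/43150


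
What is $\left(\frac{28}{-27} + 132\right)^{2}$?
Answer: $\frac{12503296}{729} \approx 17151.0$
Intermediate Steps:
$\left(\frac{28}{-27} + 132\right)^{2} = \left(28 \left(- \frac{1}{27}\right) + 132\right)^{2} = \left(- \frac{28}{27} + 132\right)^{2} = \left(\frac{3536}{27}\right)^{2} = \frac{12503296}{729}$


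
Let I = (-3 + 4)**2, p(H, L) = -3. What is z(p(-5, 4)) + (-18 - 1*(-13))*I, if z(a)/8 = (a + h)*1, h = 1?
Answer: -21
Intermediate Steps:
z(a) = 8 + 8*a (z(a) = 8*((a + 1)*1) = 8*((1 + a)*1) = 8*(1 + a) = 8 + 8*a)
I = 1 (I = 1**2 = 1)
z(p(-5, 4)) + (-18 - 1*(-13))*I = (8 + 8*(-3)) + (-18 - 1*(-13))*1 = (8 - 24) + (-18 + 13)*1 = -16 - 5*1 = -16 - 5 = -21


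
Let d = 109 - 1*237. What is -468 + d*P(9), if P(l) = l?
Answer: -1620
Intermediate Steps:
d = -128 (d = 109 - 237 = -128)
-468 + d*P(9) = -468 - 128*9 = -468 - 1152 = -1620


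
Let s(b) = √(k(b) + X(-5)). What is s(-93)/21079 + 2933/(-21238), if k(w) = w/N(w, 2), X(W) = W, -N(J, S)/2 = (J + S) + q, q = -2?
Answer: -419/3034 + I*√22/42158 ≈ -0.1381 + 0.00011126*I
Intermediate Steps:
N(J, S) = 4 - 2*J - 2*S (N(J, S) = -2*((J + S) - 2) = -2*(-2 + J + S) = 4 - 2*J - 2*S)
k(w) = -½ (k(w) = w/(4 - 2*w - 2*2) = w/(4 - 2*w - 4) = w/((-2*w)) = w*(-1/(2*w)) = -½)
s(b) = I*√22/2 (s(b) = √(-½ - 5) = √(-11/2) = I*√22/2)
s(-93)/21079 + 2933/(-21238) = (I*√22/2)/21079 + 2933/(-21238) = (I*√22/2)*(1/21079) + 2933*(-1/21238) = I*√22/42158 - 419/3034 = -419/3034 + I*√22/42158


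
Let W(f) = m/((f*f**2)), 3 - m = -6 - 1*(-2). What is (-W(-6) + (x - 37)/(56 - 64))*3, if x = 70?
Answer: -221/18 ≈ -12.278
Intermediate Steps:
m = 7 (m = 3 - (-6 - 1*(-2)) = 3 - (-6 + 2) = 3 - 1*(-4) = 3 + 4 = 7)
W(f) = 7/f**3 (W(f) = 7/((f*f**2)) = 7/(f**3) = 7/f**3)
(-W(-6) + (x - 37)/(56 - 64))*3 = (-7/(-6)**3 + (70 - 37)/(56 - 64))*3 = (-7*(-1)/216 + 33/(-8))*3 = (-1*(-7/216) + 33*(-1/8))*3 = (7/216 - 33/8)*3 = -221/54*3 = -221/18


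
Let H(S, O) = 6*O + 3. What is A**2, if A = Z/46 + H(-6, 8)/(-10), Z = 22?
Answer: 1129969/52900 ≈ 21.360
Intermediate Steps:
H(S, O) = 3 + 6*O
A = -1063/230 (A = 22/46 + (3 + 6*8)/(-10) = 22*(1/46) + (3 + 48)*(-1/10) = 11/23 + 51*(-1/10) = 11/23 - 51/10 = -1063/230 ≈ -4.6217)
A**2 = (-1063/230)**2 = 1129969/52900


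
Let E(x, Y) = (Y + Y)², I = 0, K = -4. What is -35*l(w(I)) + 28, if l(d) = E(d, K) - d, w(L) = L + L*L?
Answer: -2212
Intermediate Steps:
E(x, Y) = 4*Y² (E(x, Y) = (2*Y)² = 4*Y²)
w(L) = L + L²
l(d) = 64 - d (l(d) = 4*(-4)² - d = 4*16 - d = 64 - d)
-35*l(w(I)) + 28 = -35*(64 - 0*(1 + 0)) + 28 = -35*(64 - 0) + 28 = -35*(64 - 1*0) + 28 = -35*(64 + 0) + 28 = -35*64 + 28 = -2240 + 28 = -2212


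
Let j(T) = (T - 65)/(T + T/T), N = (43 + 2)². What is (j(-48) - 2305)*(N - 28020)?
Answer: 2813230890/47 ≈ 5.9856e+7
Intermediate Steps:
N = 2025 (N = 45² = 2025)
j(T) = (-65 + T)/(1 + T) (j(T) = (-65 + T)/(T + 1) = (-65 + T)/(1 + T))
(j(-48) - 2305)*(N - 28020) = ((-65 - 48)/(1 - 48) - 2305)*(2025 - 28020) = (-113/(-47) - 2305)*(-25995) = (-1/47*(-113) - 2305)*(-25995) = (113/47 - 2305)*(-25995) = -108222/47*(-25995) = 2813230890/47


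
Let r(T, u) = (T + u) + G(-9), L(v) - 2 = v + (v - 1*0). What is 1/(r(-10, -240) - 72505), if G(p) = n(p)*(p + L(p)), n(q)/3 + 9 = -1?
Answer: -1/72005 ≈ -1.3888e-5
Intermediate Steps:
n(q) = -30 (n(q) = -27 + 3*(-1) = -27 - 3 = -30)
L(v) = 2 + 2*v (L(v) = 2 + (v + (v - 1*0)) = 2 + (v + (v + 0)) = 2 + (v + v) = 2 + 2*v)
G(p) = -60 - 90*p (G(p) = -30*(p + (2 + 2*p)) = -30*(2 + 3*p) = -60 - 90*p)
r(T, u) = 750 + T + u (r(T, u) = (T + u) + (-60 - 90*(-9)) = (T + u) + (-60 + 810) = (T + u) + 750 = 750 + T + u)
1/(r(-10, -240) - 72505) = 1/((750 - 10 - 240) - 72505) = 1/(500 - 72505) = 1/(-72005) = -1/72005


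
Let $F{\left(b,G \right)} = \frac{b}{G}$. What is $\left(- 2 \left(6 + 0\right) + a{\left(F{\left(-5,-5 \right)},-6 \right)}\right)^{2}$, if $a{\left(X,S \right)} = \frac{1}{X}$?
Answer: $121$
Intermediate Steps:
$\left(- 2 \left(6 + 0\right) + a{\left(F{\left(-5,-5 \right)},-6 \right)}\right)^{2} = \left(- 2 \left(6 + 0\right) + \frac{1}{\left(-5\right) \frac{1}{-5}}\right)^{2} = \left(\left(-2\right) 6 + \frac{1}{\left(-5\right) \left(- \frac{1}{5}\right)}\right)^{2} = \left(-12 + 1^{-1}\right)^{2} = \left(-12 + 1\right)^{2} = \left(-11\right)^{2} = 121$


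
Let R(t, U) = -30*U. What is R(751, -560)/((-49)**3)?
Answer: -2400/16807 ≈ -0.14280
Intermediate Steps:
R(751, -560)/((-49)**3) = (-30*(-560))/((-49)**3) = 16800/(-117649) = 16800*(-1/117649) = -2400/16807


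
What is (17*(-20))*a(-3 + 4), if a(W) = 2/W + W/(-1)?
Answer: -340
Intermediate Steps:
a(W) = -W + 2/W (a(W) = 2/W + W*(-1) = 2/W - W = -W + 2/W)
(17*(-20))*a(-3 + 4) = (17*(-20))*(-(-3 + 4) + 2/(-3 + 4)) = -340*(-1*1 + 2/1) = -340*(-1 + 2*1) = -340*(-1 + 2) = -340*1 = -340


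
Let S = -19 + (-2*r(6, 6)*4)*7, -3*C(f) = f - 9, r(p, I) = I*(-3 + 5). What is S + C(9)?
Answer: -691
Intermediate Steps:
r(p, I) = 2*I (r(p, I) = I*2 = 2*I)
C(f) = 3 - f/3 (C(f) = -(f - 9)/3 = -(-9 + f)/3 = 3 - f/3)
S = -691 (S = -19 + (-4*6*4)*7 = -19 + (-2*12*4)*7 = -19 - 24*4*7 = -19 - 96*7 = -19 - 672 = -691)
S + C(9) = -691 + (3 - ⅓*9) = -691 + (3 - 3) = -691 + 0 = -691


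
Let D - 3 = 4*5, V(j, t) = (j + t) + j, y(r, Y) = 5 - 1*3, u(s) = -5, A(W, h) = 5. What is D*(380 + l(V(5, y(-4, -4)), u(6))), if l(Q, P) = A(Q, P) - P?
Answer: 8970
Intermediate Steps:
y(r, Y) = 2 (y(r, Y) = 5 - 3 = 2)
V(j, t) = t + 2*j
l(Q, P) = 5 - P
D = 23 (D = 3 + 4*5 = 3 + 20 = 23)
D*(380 + l(V(5, y(-4, -4)), u(6))) = 23*(380 + (5 - 1*(-5))) = 23*(380 + (5 + 5)) = 23*(380 + 10) = 23*390 = 8970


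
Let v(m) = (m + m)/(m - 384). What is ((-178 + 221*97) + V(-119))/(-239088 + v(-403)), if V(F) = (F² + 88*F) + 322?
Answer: -1988749/18816145 ≈ -0.10569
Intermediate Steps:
V(F) = 322 + F² + 88*F
v(m) = 2*m/(-384 + m) (v(m) = (2*m)/(-384 + m) = 2*m/(-384 + m))
((-178 + 221*97) + V(-119))/(-239088 + v(-403)) = ((-178 + 221*97) + (322 + (-119)² + 88*(-119)))/(-239088 + 2*(-403)/(-384 - 403)) = ((-178 + 21437) + (322 + 14161 - 10472))/(-239088 + 2*(-403)/(-787)) = (21259 + 4011)/(-239088 + 2*(-403)*(-1/787)) = 25270/(-239088 + 806/787) = 25270/(-188161450/787) = 25270*(-787/188161450) = -1988749/18816145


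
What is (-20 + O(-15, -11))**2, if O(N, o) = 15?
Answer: 25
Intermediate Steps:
(-20 + O(-15, -11))**2 = (-20 + 15)**2 = (-5)**2 = 25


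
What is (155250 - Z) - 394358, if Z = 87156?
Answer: -326264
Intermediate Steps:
(155250 - Z) - 394358 = (155250 - 1*87156) - 394358 = (155250 - 87156) - 394358 = 68094 - 394358 = -326264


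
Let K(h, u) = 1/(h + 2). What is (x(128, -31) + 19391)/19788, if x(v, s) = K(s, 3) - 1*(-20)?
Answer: 281459/286926 ≈ 0.98095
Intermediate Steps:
K(h, u) = 1/(2 + h)
x(v, s) = 20 + 1/(2 + s) (x(v, s) = 1/(2 + s) - 1*(-20) = 1/(2 + s) + 20 = 20 + 1/(2 + s))
(x(128, -31) + 19391)/19788 = ((41 + 20*(-31))/(2 - 31) + 19391)/19788 = ((41 - 620)/(-29) + 19391)*(1/19788) = (-1/29*(-579) + 19391)*(1/19788) = (579/29 + 19391)*(1/19788) = (562918/29)*(1/19788) = 281459/286926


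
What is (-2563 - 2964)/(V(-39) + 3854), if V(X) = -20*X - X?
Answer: -5527/4673 ≈ -1.1828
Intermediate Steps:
V(X) = -21*X
(-2563 - 2964)/(V(-39) + 3854) = (-2563 - 2964)/(-21*(-39) + 3854) = -5527/(819 + 3854) = -5527/4673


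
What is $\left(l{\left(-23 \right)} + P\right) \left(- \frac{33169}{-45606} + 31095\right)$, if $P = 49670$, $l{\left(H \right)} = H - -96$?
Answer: $\frac{23514373984359}{15202} \approx 1.5468 \cdot 10^{9}$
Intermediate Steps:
$l{\left(H \right)} = 96 + H$ ($l{\left(H \right)} = H + 96 = 96 + H$)
$\left(l{\left(-23 \right)} + P\right) \left(- \frac{33169}{-45606} + 31095\right) = \left(\left(96 - 23\right) + 49670\right) \left(- \frac{33169}{-45606} + 31095\right) = \left(73 + 49670\right) \left(\left(-33169\right) \left(- \frac{1}{45606}\right) + 31095\right) = 49743 \left(\frac{33169}{45606} + 31095\right) = 49743 \cdot \frac{1418151739}{45606} = \frac{23514373984359}{15202}$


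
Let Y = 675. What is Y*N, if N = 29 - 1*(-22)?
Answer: 34425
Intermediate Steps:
N = 51 (N = 29 + 22 = 51)
Y*N = 675*51 = 34425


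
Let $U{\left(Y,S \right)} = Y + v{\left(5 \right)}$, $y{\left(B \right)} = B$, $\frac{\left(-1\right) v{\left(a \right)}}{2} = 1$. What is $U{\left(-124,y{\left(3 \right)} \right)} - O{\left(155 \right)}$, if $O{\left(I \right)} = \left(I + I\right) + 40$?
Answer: $-476$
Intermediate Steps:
$v{\left(a \right)} = -2$ ($v{\left(a \right)} = \left(-2\right) 1 = -2$)
$U{\left(Y,S \right)} = -2 + Y$ ($U{\left(Y,S \right)} = Y - 2 = -2 + Y$)
$O{\left(I \right)} = 40 + 2 I$ ($O{\left(I \right)} = 2 I + 40 = 40 + 2 I$)
$U{\left(-124,y{\left(3 \right)} \right)} - O{\left(155 \right)} = \left(-2 - 124\right) - \left(40 + 2 \cdot 155\right) = -126 - \left(40 + 310\right) = -126 - 350 = -476$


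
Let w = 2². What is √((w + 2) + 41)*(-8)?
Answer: -8*√47 ≈ -54.845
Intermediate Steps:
w = 4
√((w + 2) + 41)*(-8) = √((4 + 2) + 41)*(-8) = √(6 + 41)*(-8) = √47*(-8) = -8*√47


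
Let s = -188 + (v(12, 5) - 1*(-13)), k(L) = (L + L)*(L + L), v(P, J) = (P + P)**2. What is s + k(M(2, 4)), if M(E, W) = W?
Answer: 465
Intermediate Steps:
v(P, J) = 4*P**2 (v(P, J) = (2*P)**2 = 4*P**2)
k(L) = 4*L**2 (k(L) = (2*L)*(2*L) = 4*L**2)
s = 401 (s = -188 + (4*12**2 - 1*(-13)) = -188 + (4*144 + 13) = -188 + (576 + 13) = -188 + 589 = 401)
s + k(M(2, 4)) = 401 + 4*4**2 = 401 + 4*16 = 401 + 64 = 465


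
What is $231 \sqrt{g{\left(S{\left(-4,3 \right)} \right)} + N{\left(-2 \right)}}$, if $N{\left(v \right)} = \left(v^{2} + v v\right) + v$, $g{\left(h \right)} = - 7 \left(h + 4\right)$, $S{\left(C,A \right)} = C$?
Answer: $231 \sqrt{6} \approx 565.83$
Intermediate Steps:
$g{\left(h \right)} = -28 - 7 h$ ($g{\left(h \right)} = - 7 \left(4 + h\right) = -28 - 7 h$)
$N{\left(v \right)} = v + 2 v^{2}$ ($N{\left(v \right)} = \left(v^{2} + v^{2}\right) + v = 2 v^{2} + v = v + 2 v^{2}$)
$231 \sqrt{g{\left(S{\left(-4,3 \right)} \right)} + N{\left(-2 \right)}} = 231 \sqrt{\left(-28 - -28\right) - 2 \left(1 + 2 \left(-2\right)\right)} = 231 \sqrt{\left(-28 + 28\right) - 2 \left(1 - 4\right)} = 231 \sqrt{0 - -6} = 231 \sqrt{0 + 6} = 231 \sqrt{6}$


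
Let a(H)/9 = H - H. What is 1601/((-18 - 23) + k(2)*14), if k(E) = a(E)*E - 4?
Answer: -1601/97 ≈ -16.505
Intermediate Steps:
a(H) = 0 (a(H) = 9*(H - H) = 9*0 = 0)
k(E) = -4 (k(E) = 0*E - 4 = 0 - 4 = -4)
1601/((-18 - 23) + k(2)*14) = 1601/((-18 - 23) - 4*14) = 1601/(-41 - 56) = 1601/(-97) = 1601*(-1/97) = -1601/97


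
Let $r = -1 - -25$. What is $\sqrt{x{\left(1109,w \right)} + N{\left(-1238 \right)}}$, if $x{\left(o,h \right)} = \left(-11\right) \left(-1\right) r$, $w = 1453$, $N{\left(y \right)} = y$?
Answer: $i \sqrt{974} \approx 31.209 i$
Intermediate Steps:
$r = 24$ ($r = -1 + 25 = 24$)
$x{\left(o,h \right)} = 264$ ($x{\left(o,h \right)} = \left(-11\right) \left(-1\right) 24 = 11 \cdot 24 = 264$)
$\sqrt{x{\left(1109,w \right)} + N{\left(-1238 \right)}} = \sqrt{264 - 1238} = \sqrt{-974} = i \sqrt{974}$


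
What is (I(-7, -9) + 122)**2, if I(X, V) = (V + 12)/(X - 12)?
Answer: 5359225/361 ≈ 14846.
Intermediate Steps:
I(X, V) = (12 + V)/(-12 + X)
(I(-7, -9) + 122)**2 = ((12 - 9)/(-12 - 7) + 122)**2 = (3/(-19) + 122)**2 = (-1/19*3 + 122)**2 = (-3/19 + 122)**2 = (2315/19)**2 = 5359225/361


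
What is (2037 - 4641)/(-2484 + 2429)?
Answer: 2604/55 ≈ 47.345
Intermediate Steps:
(2037 - 4641)/(-2484 + 2429) = -2604/(-55) = -2604*(-1/55) = 2604/55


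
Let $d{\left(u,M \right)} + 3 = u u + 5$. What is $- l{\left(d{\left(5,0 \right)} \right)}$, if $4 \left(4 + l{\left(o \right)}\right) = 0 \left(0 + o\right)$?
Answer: $4$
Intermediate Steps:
$d{\left(u,M \right)} = 2 + u^{2}$ ($d{\left(u,M \right)} = -3 + \left(u u + 5\right) = -3 + \left(u^{2} + 5\right) = -3 + \left(5 + u^{2}\right) = 2 + u^{2}$)
$l{\left(o \right)} = -4$ ($l{\left(o \right)} = -4 + \frac{0 \left(0 + o\right)}{4} = -4 + \frac{0 o}{4} = -4 + \frac{1}{4} \cdot 0 = -4 + 0 = -4$)
$- l{\left(d{\left(5,0 \right)} \right)} = \left(-1\right) \left(-4\right) = 4$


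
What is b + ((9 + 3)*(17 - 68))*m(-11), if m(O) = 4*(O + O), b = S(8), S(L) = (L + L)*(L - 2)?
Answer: 53952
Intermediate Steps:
S(L) = 2*L*(-2 + L) (S(L) = (2*L)*(-2 + L) = 2*L*(-2 + L))
b = 96 (b = 2*8*(-2 + 8) = 2*8*6 = 96)
m(O) = 8*O (m(O) = 4*(2*O) = 8*O)
b + ((9 + 3)*(17 - 68))*m(-11) = 96 + ((9 + 3)*(17 - 68))*(8*(-11)) = 96 + (12*(-51))*(-88) = 96 - 612*(-88) = 96 + 53856 = 53952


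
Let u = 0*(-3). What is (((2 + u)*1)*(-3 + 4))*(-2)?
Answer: -4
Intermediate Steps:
u = 0
(((2 + u)*1)*(-3 + 4))*(-2) = (((2 + 0)*1)*(-3 + 4))*(-2) = ((2*1)*1)*(-2) = (2*1)*(-2) = 2*(-2) = -4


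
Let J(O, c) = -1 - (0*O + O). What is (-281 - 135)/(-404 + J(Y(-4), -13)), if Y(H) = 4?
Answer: 416/409 ≈ 1.0171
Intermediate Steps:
J(O, c) = -1 - O (J(O, c) = -1 - (0 + O) = -1 - O)
(-281 - 135)/(-404 + J(Y(-4), -13)) = (-281 - 135)/(-404 + (-1 - 1*4)) = -416/(-404 + (-1 - 4)) = -416/(-404 - 5) = -416/(-409) = -416*(-1/409) = 416/409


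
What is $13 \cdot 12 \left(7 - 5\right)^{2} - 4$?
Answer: $620$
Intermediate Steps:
$13 \cdot 12 \left(7 - 5\right)^{2} - 4 = 156 \cdot 2^{2} - 4 = 156 \cdot 4 - 4 = 624 - 4 = 620$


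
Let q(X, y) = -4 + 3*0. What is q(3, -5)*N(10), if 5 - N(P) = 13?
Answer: 32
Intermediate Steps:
N(P) = -8 (N(P) = 5 - 1*13 = 5 - 13 = -8)
q(X, y) = -4 (q(X, y) = -4 + 0 = -4)
q(3, -5)*N(10) = -4*(-8) = 32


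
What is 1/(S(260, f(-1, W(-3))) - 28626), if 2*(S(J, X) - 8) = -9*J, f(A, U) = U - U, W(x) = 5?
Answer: -1/29788 ≈ -3.3571e-5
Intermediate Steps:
f(A, U) = 0
S(J, X) = 8 - 9*J/2 (S(J, X) = 8 + (-9*J)/2 = 8 - 9*J/2)
1/(S(260, f(-1, W(-3))) - 28626) = 1/((8 - 9/2*260) - 28626) = 1/((8 - 1170) - 28626) = 1/(-1162 - 28626) = 1/(-29788) = -1/29788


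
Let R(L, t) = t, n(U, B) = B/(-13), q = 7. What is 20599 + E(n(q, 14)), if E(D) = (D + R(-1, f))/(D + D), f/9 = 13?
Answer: 575265/28 ≈ 20545.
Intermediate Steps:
f = 117 (f = 9*13 = 117)
n(U, B) = -B/13 (n(U, B) = B*(-1/13) = -B/13)
E(D) = (117 + D)/(2*D) (E(D) = (D + 117)/(D + D) = (117 + D)/((2*D)) = (117 + D)*(1/(2*D)) = (117 + D)/(2*D))
20599 + E(n(q, 14)) = 20599 + (117 - 1/13*14)/(2*((-1/13*14))) = 20599 + (117 - 14/13)/(2*(-14/13)) = 20599 + (1/2)*(-13/14)*(1507/13) = 20599 - 1507/28 = 575265/28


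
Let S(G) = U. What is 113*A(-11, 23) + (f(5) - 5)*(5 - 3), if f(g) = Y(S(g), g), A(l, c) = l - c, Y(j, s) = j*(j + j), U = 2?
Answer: -3836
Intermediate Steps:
S(G) = 2
Y(j, s) = 2*j² (Y(j, s) = j*(2*j) = 2*j²)
f(g) = 8 (f(g) = 2*2² = 2*4 = 8)
113*A(-11, 23) + (f(5) - 5)*(5 - 3) = 113*(-11 - 1*23) + (8 - 5)*(5 - 3) = 113*(-11 - 23) + 3*2 = 113*(-34) + 6 = -3842 + 6 = -3836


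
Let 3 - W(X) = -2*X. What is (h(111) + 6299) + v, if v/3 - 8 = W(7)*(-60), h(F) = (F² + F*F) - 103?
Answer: 27802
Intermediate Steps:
h(F) = -103 + 2*F² (h(F) = (F² + F²) - 103 = 2*F² - 103 = -103 + 2*F²)
W(X) = 3 + 2*X (W(X) = 3 - (-2)*X = 3 + 2*X)
v = -3036 (v = 24 + 3*((3 + 2*7)*(-60)) = 24 + 3*((3 + 14)*(-60)) = 24 + 3*(17*(-60)) = 24 + 3*(-1020) = 24 - 3060 = -3036)
(h(111) + 6299) + v = ((-103 + 2*111²) + 6299) - 3036 = ((-103 + 2*12321) + 6299) - 3036 = ((-103 + 24642) + 6299) - 3036 = (24539 + 6299) - 3036 = 30838 - 3036 = 27802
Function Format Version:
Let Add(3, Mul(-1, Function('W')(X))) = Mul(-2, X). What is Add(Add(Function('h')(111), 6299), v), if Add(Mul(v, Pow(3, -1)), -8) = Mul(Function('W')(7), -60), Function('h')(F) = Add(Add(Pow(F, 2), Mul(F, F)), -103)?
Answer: 27802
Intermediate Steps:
Function('h')(F) = Add(-103, Mul(2, Pow(F, 2))) (Function('h')(F) = Add(Add(Pow(F, 2), Pow(F, 2)), -103) = Add(Mul(2, Pow(F, 2)), -103) = Add(-103, Mul(2, Pow(F, 2))))
Function('W')(X) = Add(3, Mul(2, X)) (Function('W')(X) = Add(3, Mul(-1, Mul(-2, X))) = Add(3, Mul(2, X)))
v = -3036 (v = Add(24, Mul(3, Mul(Add(3, Mul(2, 7)), -60))) = Add(24, Mul(3, Mul(Add(3, 14), -60))) = Add(24, Mul(3, Mul(17, -60))) = Add(24, Mul(3, -1020)) = Add(24, -3060) = -3036)
Add(Add(Function('h')(111), 6299), v) = Add(Add(Add(-103, Mul(2, Pow(111, 2))), 6299), -3036) = Add(Add(Add(-103, Mul(2, 12321)), 6299), -3036) = Add(Add(Add(-103, 24642), 6299), -3036) = Add(Add(24539, 6299), -3036) = Add(30838, -3036) = 27802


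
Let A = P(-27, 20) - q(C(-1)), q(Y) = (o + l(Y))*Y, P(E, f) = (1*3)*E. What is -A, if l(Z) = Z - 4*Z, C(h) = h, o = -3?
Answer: 81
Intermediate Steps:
P(E, f) = 3*E
l(Z) = -3*Z
q(Y) = Y*(-3 - 3*Y) (q(Y) = (-3 - 3*Y)*Y = Y*(-3 - 3*Y))
A = -81 (A = 3*(-27) - (-3)*(-1)*(1 - 1) = -81 - (-3)*(-1)*0 = -81 - 1*0 = -81 + 0 = -81)
-A = -1*(-81) = 81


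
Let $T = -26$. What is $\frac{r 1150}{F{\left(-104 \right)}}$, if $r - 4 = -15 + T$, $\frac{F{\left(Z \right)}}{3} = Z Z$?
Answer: $- \frac{21275}{16224} \approx -1.3113$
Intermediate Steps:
$F{\left(Z \right)} = 3 Z^{2}$ ($F{\left(Z \right)} = 3 Z Z = 3 Z^{2}$)
$r = -37$ ($r = 4 - 41 = -37$)
$\frac{r 1150}{F{\left(-104 \right)}} = \frac{\left(-37\right) 1150}{3 \left(-104\right)^{2}} = - \frac{42550}{3 \cdot 10816} = - \frac{42550}{32448} = \left(-42550\right) \frac{1}{32448} = - \frac{21275}{16224}$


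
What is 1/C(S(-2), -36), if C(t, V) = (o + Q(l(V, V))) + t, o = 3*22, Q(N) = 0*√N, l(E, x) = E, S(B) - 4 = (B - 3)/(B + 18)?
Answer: 16/1115 ≈ 0.014350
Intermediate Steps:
S(B) = 4 + (-3 + B)/(18 + B) (S(B) = 4 + (B - 3)/(B + 18) = 4 + (-3 + B)/(18 + B))
Q(N) = 0
o = 66
C(t, V) = 66 + t (C(t, V) = (66 + 0) + t = 66 + t)
1/C(S(-2), -36) = 1/(66 + (69 + 5*(-2))/(18 - 2)) = 1/(66 + (69 - 10)/16) = 1/(66 + (1/16)*59) = 1/(66 + 59/16) = 1/(1115/16) = 16/1115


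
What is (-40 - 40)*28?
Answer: -2240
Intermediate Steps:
(-40 - 40)*28 = -80*28 = -2240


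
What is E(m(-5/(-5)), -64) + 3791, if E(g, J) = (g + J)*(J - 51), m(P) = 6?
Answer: 10461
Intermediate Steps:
E(g, J) = (-51 + J)*(J + g) (E(g, J) = (J + g)*(-51 + J) = (-51 + J)*(J + g))
E(m(-5/(-5)), -64) + 3791 = ((-64)² - 51*(-64) - 51*6 - 64*6) + 3791 = (4096 + 3264 - 306 - 384) + 3791 = 6670 + 3791 = 10461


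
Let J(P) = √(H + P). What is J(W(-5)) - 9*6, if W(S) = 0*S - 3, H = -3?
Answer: -54 + I*√6 ≈ -54.0 + 2.4495*I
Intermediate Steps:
W(S) = -3 (W(S) = 0 - 3 = -3)
J(P) = √(-3 + P)
J(W(-5)) - 9*6 = √(-3 - 3) - 9*6 = √(-6) - 54 = I*√6 - 54 = -54 + I*√6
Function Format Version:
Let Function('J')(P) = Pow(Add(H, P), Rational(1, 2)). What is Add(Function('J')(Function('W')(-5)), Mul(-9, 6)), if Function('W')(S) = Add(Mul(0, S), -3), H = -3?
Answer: Add(-54, Mul(I, Pow(6, Rational(1, 2)))) ≈ Add(-54.000, Mul(2.4495, I))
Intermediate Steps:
Function('W')(S) = -3 (Function('W')(S) = Add(0, -3) = -3)
Function('J')(P) = Pow(Add(-3, P), Rational(1, 2))
Add(Function('J')(Function('W')(-5)), Mul(-9, 6)) = Add(Pow(Add(-3, -3), Rational(1, 2)), Mul(-9, 6)) = Add(Pow(-6, Rational(1, 2)), -54) = Add(Mul(I, Pow(6, Rational(1, 2))), -54) = Add(-54, Mul(I, Pow(6, Rational(1, 2))))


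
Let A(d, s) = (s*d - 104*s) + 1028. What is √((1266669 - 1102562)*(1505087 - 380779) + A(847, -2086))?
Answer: √184505264086 ≈ 4.2954e+5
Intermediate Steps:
A(d, s) = 1028 - 104*s + d*s (A(d, s) = (d*s - 104*s) + 1028 = (-104*s + d*s) + 1028 = 1028 - 104*s + d*s)
√((1266669 - 1102562)*(1505087 - 380779) + A(847, -2086)) = √((1266669 - 1102562)*(1505087 - 380779) + (1028 - 104*(-2086) + 847*(-2086))) = √(164107*1124308 + (1028 + 216944 - 1766842)) = √(184506812956 - 1548870) = √184505264086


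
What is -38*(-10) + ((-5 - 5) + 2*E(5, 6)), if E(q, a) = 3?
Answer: 376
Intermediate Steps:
-38*(-10) + ((-5 - 5) + 2*E(5, 6)) = -38*(-10) + ((-5 - 5) + 2*3) = 380 + (-10 + 6) = 380 - 4 = 376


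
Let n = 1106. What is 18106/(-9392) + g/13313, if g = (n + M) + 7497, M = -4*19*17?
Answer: -86190133/62517848 ≈ -1.3786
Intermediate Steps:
M = -1292 (M = -76*17 = -1292)
g = 7311 (g = (1106 - 1292) + 7497 = -186 + 7497 = 7311)
18106/(-9392) + g/13313 = 18106/(-9392) + 7311/13313 = 18106*(-1/9392) + 7311*(1/13313) = -9053/4696 + 7311/13313 = -86190133/62517848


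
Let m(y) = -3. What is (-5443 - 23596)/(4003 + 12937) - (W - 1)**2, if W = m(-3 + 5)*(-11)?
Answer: -17375599/16940 ≈ -1025.7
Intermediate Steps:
W = 33 (W = -3*(-11) = 33)
(-5443 - 23596)/(4003 + 12937) - (W - 1)**2 = (-5443 - 23596)/(4003 + 12937) - (33 - 1)**2 = -29039/16940 - 1*32**2 = -29039*1/16940 - 1*1024 = -29039/16940 - 1024 = -17375599/16940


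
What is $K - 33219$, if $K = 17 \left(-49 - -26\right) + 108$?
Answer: $-33502$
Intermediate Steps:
$K = -283$ ($K = 17 \left(-49 + 26\right) + 108 = 17 \left(-23\right) + 108 = -391 + 108 = -283$)
$K - 33219 = -283 - 33219 = -33502$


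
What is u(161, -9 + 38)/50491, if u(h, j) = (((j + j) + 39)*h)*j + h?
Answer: 64722/7213 ≈ 8.9730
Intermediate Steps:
u(h, j) = h + h*j*(39 + 2*j) (u(h, j) = ((2*j + 39)*h)*j + h = ((39 + 2*j)*h)*j + h = (h*(39 + 2*j))*j + h = h*j*(39 + 2*j) + h = h + h*j*(39 + 2*j))
u(161, -9 + 38)/50491 = (161*(1 + 2*(-9 + 38)² + 39*(-9 + 38)))/50491 = (161*(1 + 2*29² + 39*29))*(1/50491) = (161*(1 + 2*841 + 1131))*(1/50491) = (161*(1 + 1682 + 1131))*(1/50491) = (161*2814)*(1/50491) = 453054*(1/50491) = 64722/7213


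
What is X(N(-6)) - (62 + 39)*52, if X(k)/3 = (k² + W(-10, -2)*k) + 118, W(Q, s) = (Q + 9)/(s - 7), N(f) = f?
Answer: -4792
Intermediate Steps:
W(Q, s) = (9 + Q)/(-7 + s)
X(k) = 354 + 3*k² + k/3 (X(k) = 3*((k² + ((9 - 10)/(-7 - 2))*k) + 118) = 3*((k² + (-1/(-9))*k) + 118) = 3*((k² + (-⅑*(-1))*k) + 118) = 3*((k² + k/9) + 118) = 3*(118 + k² + k/9) = 354 + 3*k² + k/3)
X(N(-6)) - (62 + 39)*52 = (354 + 3*(-6)² + (⅓)*(-6)) - (62 + 39)*52 = (354 + 3*36 - 2) - 101*52 = (354 + 108 - 2) - 1*5252 = 460 - 5252 = -4792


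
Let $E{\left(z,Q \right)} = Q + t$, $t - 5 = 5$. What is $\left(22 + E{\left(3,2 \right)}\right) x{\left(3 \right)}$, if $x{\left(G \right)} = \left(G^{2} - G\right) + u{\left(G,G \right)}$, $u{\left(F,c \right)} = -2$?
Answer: $136$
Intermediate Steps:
$t = 10$ ($t = 5 + 5 = 10$)
$x{\left(G \right)} = -2 + G^{2} - G$ ($x{\left(G \right)} = \left(G^{2} - G\right) - 2 = -2 + G^{2} - G$)
$E{\left(z,Q \right)} = 10 + Q$ ($E{\left(z,Q \right)} = Q + 10 = 10 + Q$)
$\left(22 + E{\left(3,2 \right)}\right) x{\left(3 \right)} = \left(22 + \left(10 + 2\right)\right) \left(-2 + 3^{2} - 3\right) = \left(22 + 12\right) \left(-2 + 9 - 3\right) = 34 \cdot 4 = 136$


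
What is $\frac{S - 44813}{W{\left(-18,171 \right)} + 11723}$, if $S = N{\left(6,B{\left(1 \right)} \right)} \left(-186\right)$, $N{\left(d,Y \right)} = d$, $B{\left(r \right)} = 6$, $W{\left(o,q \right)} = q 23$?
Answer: $- \frac{45929}{15656} \approx -2.9336$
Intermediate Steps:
$W{\left(o,q \right)} = 23 q$
$S = -1116$ ($S = 6 \left(-186\right) = -1116$)
$\frac{S - 44813}{W{\left(-18,171 \right)} + 11723} = \frac{-1116 - 44813}{23 \cdot 171 + 11723} = - \frac{45929}{3933 + 11723} = - \frac{45929}{15656}$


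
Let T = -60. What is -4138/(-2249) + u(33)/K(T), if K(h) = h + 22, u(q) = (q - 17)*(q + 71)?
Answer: -1792546/42731 ≈ -41.950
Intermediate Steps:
u(q) = (-17 + q)*(71 + q)
K(h) = 22 + h
-4138/(-2249) + u(33)/K(T) = -4138/(-2249) + (-1207 + 33² + 54*33)/(22 - 60) = -4138*(-1/2249) + (-1207 + 1089 + 1782)/(-38) = 4138/2249 + 1664*(-1/38) = 4138/2249 - 832/19 = -1792546/42731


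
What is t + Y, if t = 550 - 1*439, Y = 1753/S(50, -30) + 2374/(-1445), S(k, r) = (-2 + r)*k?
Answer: 50060103/462400 ≈ 108.26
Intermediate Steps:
S(k, r) = k*(-2 + r)
Y = -1266297/462400 (Y = 1753/((50*(-2 - 30))) + 2374/(-1445) = 1753/((50*(-32))) + 2374*(-1/1445) = 1753/(-1600) - 2374/1445 = 1753*(-1/1600) - 2374/1445 = -1753/1600 - 2374/1445 = -1266297/462400 ≈ -2.7385)
t = 111 (t = 550 - 439 = 111)
t + Y = 111 - 1266297/462400 = 50060103/462400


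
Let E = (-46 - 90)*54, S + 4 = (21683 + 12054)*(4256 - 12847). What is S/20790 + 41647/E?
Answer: -13144511917/942480 ≈ -13947.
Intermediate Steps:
S = -289834571 (S = -4 + (21683 + 12054)*(4256 - 12847) = -4 + 33737*(-8591) = -4 - 289834567 = -289834571)
E = -7344 (E = -136*54 = -7344)
S/20790 + 41647/E = -289834571/20790 + 41647/(-7344) = -289834571*1/20790 + 41647*(-1/7344) = -289834571/20790 - 41647/7344 = -13144511917/942480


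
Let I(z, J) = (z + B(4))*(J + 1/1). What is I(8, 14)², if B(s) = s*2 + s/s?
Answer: 65025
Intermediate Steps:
B(s) = 1 + 2*s (B(s) = 2*s + 1 = 1 + 2*s)
I(z, J) = (1 + J)*(9 + z) (I(z, J) = (z + (1 + 2*4))*(J + 1/1) = (z + (1 + 8))*(J + 1) = (z + 9)*(1 + J) = (9 + z)*(1 + J) = (1 + J)*(9 + z))
I(8, 14)² = (9 + 8 + 9*14 + 14*8)² = (9 + 8 + 126 + 112)² = 255² = 65025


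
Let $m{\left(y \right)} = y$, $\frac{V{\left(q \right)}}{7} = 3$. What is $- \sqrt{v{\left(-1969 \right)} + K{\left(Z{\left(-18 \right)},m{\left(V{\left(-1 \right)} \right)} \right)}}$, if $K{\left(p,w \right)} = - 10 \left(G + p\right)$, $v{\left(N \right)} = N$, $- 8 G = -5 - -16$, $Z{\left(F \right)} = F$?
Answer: $- \frac{3 i \sqrt{789}}{2} \approx - 42.134 i$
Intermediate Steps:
$V{\left(q \right)} = 21$ ($V{\left(q \right)} = 7 \cdot 3 = 21$)
$G = - \frac{11}{8}$ ($G = - \frac{-5 - -16}{8} = - \frac{-5 + 16}{8} = \left(- \frac{1}{8}\right) 11 = - \frac{11}{8} \approx -1.375$)
$K{\left(p,w \right)} = \frac{55}{4} - 10 p$ ($K{\left(p,w \right)} = - 10 \left(- \frac{11}{8} + p\right) = \frac{55}{4} - 10 p$)
$- \sqrt{v{\left(-1969 \right)} + K{\left(Z{\left(-18 \right)},m{\left(V{\left(-1 \right)} \right)} \right)}} = - \sqrt{-1969 + \left(\frac{55}{4} - -180\right)} = - \sqrt{-1969 + \left(\frac{55}{4} + 180\right)} = - \sqrt{-1969 + \frac{775}{4}} = - \sqrt{- \frac{7101}{4}} = - \frac{3 i \sqrt{789}}{2}$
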